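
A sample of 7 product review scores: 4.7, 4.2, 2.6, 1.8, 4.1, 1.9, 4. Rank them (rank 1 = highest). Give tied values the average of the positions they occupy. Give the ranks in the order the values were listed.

Sorted (descending): 4.7, 4.2, 4.1, 4, 2.6, 1.9, 1.8
No ties — each value takes its position as its rank.

1, 2, 5, 7, 3, 6, 4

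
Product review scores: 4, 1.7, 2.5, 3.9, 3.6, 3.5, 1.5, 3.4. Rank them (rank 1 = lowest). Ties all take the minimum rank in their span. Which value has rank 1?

Sorted (ascending): 1.5, 1.7, 2.5, 3.4, 3.5, 3.6, 3.9, 4
No ties — each value takes its position as its rank.
Rank 1 → value 1.5.

1.5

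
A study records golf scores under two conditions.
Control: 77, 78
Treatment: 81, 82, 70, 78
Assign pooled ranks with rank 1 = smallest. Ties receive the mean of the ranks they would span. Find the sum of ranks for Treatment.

Sorted (ascending): 70, 77, 78, 78, 81, 82
The 2 values of 78 occupy positions 3–4 → average rank (3+4)/2 = 3.5.
Treatment values → pooled ranks: 81→5, 82→6, 70→1, 78→3.5
Rank sum = 5 + 6 + 1 + 3.5 = 15.5

15.5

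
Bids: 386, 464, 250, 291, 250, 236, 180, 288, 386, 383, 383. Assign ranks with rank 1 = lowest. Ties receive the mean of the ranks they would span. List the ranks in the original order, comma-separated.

9.5, 11, 3.5, 6, 3.5, 2, 1, 5, 9.5, 7.5, 7.5

Sorted (ascending): 180, 236, 250, 250, 288, 291, 383, 383, 386, 386, 464
The 2 values of 250 occupy positions 3–4 → average rank (3+4)/2 = 3.5.
The 2 values of 383 occupy positions 7–8 → average rank (7+8)/2 = 7.5.
The 2 values of 386 occupy positions 9–10 → average rank (9+10)/2 = 9.5.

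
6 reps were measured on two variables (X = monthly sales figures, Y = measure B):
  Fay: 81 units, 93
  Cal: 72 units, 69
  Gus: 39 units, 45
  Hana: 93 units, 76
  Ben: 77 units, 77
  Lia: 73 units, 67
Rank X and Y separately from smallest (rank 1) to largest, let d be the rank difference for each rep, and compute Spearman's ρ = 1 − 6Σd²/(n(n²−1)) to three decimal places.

0.771

Ranks of variable 1: 5, 2, 1, 6, 4, 3
Ranks of variable 2: 6, 3, 1, 4, 5, 2
d = r₁ − r₂: -1, -1, 0, 2, -1, 1
d²: 1, 1, 0, 4, 1, 1; Σd² = 8
ρ = 1 − 6·8/(6·35) = 1 − 48/210 = 0.771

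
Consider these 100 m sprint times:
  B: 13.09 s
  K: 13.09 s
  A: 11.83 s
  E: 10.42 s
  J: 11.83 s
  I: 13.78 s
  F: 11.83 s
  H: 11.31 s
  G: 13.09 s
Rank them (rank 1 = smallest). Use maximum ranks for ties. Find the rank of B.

8

Sorted (ascending): 10.42, 11.31, 11.83, 11.83, 11.83, 13.09, 13.09, 13.09, 13.78
The 3 values of 11.83 occupy positions 3–5 → each gets rank 5.
The 3 values of 13.09 occupy positions 6–8 → each gets rank 8.
B has value 13.09 s → rank 8.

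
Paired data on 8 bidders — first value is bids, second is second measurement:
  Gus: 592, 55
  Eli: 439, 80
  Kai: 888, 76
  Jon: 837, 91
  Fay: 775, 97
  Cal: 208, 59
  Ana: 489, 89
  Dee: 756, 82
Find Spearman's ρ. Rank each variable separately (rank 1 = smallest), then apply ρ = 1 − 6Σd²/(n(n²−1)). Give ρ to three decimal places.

0.381

Ranks of variable 1: 4, 2, 8, 7, 6, 1, 3, 5
Ranks of variable 2: 1, 4, 3, 7, 8, 2, 6, 5
d = r₁ − r₂: 3, -2, 5, 0, -2, -1, -3, 0
d²: 9, 4, 25, 0, 4, 1, 9, 0; Σd² = 52
ρ = 1 − 6·52/(8·63) = 1 − 312/504 = 0.381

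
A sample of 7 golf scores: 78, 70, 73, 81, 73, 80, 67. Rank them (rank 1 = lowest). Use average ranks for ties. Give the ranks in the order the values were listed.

Sorted (ascending): 67, 70, 73, 73, 78, 80, 81
The 2 values of 73 occupy positions 3–4 → average rank (3+4)/2 = 3.5.

5, 2, 3.5, 7, 3.5, 6, 1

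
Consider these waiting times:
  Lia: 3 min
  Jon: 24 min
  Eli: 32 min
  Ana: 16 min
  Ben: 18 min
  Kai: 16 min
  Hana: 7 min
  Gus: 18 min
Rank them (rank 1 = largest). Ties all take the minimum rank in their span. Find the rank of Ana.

Sorted (descending): 32, 24, 18, 18, 16, 16, 7, 3
The 2 values of 18 occupy positions 3–4 → each gets rank 3.
The 2 values of 16 occupy positions 5–6 → each gets rank 5.
Ana has value 16 min → rank 5.

5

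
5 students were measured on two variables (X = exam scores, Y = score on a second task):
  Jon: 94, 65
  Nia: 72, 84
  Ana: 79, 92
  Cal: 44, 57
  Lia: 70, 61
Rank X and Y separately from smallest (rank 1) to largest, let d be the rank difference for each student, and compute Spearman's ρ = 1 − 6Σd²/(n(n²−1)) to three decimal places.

0.700

Ranks of variable 1: 5, 3, 4, 1, 2
Ranks of variable 2: 3, 4, 5, 1, 2
d = r₁ − r₂: 2, -1, -1, 0, 0
d²: 4, 1, 1, 0, 0; Σd² = 6
ρ = 1 − 6·6/(5·24) = 1 − 36/120 = 0.700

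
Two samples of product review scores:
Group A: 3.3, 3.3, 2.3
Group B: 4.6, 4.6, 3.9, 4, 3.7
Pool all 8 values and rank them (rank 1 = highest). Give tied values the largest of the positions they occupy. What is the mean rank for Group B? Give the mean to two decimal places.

3.20

Sorted (descending): 4.6, 4.6, 4, 3.9, 3.7, 3.3, 3.3, 2.3
The 2 values of 4.6 occupy positions 1–2 → each gets rank 2.
The 2 values of 3.3 occupy positions 6–7 → each gets rank 7.
Group B values → pooled ranks: 4.6→2, 4.6→2, 3.9→4, 4→3, 3.7→5
Mean rank = (2 + 2 + 4 + 3 + 5) / 5 = 3.20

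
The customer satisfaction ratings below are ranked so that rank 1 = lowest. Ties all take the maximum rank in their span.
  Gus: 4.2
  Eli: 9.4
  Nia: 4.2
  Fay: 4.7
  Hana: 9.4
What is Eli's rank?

Sorted (ascending): 4.2, 4.2, 4.7, 9.4, 9.4
The 2 values of 4.2 occupy positions 1–2 → each gets rank 2.
The 2 values of 9.4 occupy positions 4–5 → each gets rank 5.
Eli has value 9.4 → rank 5.

5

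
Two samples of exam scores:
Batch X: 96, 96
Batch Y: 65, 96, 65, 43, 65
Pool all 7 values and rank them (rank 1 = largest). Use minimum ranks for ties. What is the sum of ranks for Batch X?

2

Sorted (descending): 96, 96, 96, 65, 65, 65, 43
The 3 values of 96 occupy positions 1–3 → each gets rank 1.
The 3 values of 65 occupy positions 4–6 → each gets rank 4.
Batch X values → pooled ranks: 96→1, 96→1
Rank sum = 1 + 1 = 2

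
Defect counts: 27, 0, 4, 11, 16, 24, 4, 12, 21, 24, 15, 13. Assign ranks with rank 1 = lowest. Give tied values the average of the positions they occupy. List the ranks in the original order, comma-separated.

12, 1, 2.5, 4, 8, 10.5, 2.5, 5, 9, 10.5, 7, 6

Sorted (ascending): 0, 4, 4, 11, 12, 13, 15, 16, 21, 24, 24, 27
The 2 values of 4 occupy positions 2–3 → average rank (2+3)/2 = 2.5.
The 2 values of 24 occupy positions 10–11 → average rank (10+11)/2 = 10.5.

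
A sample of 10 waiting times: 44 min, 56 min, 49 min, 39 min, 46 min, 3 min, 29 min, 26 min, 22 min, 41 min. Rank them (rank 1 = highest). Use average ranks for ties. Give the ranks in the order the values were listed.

4, 1, 2, 6, 3, 10, 7, 8, 9, 5

Sorted (descending): 56, 49, 46, 44, 41, 39, 29, 26, 22, 3
No ties — each value takes its position as its rank.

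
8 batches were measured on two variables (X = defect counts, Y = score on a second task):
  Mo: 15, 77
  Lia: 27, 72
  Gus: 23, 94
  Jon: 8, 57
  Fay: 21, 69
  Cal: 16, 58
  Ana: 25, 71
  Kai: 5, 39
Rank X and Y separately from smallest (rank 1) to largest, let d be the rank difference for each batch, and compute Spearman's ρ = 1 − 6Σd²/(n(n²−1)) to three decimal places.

Ranks of variable 1: 3, 8, 6, 2, 5, 4, 7, 1
Ranks of variable 2: 7, 6, 8, 2, 4, 3, 5, 1
d = r₁ − r₂: -4, 2, -2, 0, 1, 1, 2, 0
d²: 16, 4, 4, 0, 1, 1, 4, 0; Σd² = 30
ρ = 1 − 6·30/(8·63) = 1 − 180/504 = 0.643

0.643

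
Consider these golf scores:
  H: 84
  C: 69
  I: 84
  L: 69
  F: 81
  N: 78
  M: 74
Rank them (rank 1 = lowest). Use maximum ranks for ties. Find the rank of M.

Sorted (ascending): 69, 69, 74, 78, 81, 84, 84
The 2 values of 69 occupy positions 1–2 → each gets rank 2.
The 2 values of 84 occupy positions 6–7 → each gets rank 7.
M has value 74 → rank 3.

3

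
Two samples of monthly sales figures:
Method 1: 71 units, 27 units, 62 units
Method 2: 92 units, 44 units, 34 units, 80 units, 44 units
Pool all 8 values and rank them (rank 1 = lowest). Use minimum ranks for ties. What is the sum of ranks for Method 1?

Sorted (ascending): 27, 34, 44, 44, 62, 71, 80, 92
The 2 values of 44 occupy positions 3–4 → each gets rank 3.
Method 1 values → pooled ranks: 71→6, 27→1, 62→5
Rank sum = 6 + 1 + 5 = 12

12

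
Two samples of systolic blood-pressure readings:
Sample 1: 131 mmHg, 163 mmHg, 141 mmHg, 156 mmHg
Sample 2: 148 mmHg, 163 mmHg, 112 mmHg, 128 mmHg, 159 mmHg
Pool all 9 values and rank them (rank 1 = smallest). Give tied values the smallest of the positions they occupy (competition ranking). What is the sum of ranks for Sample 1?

21

Sorted (ascending): 112, 128, 131, 141, 148, 156, 159, 163, 163
The 2 values of 163 occupy positions 8–9 → each gets rank 8.
Sample 1 values → pooled ranks: 131→3, 163→8, 141→4, 156→6
Rank sum = 3 + 8 + 4 + 6 = 21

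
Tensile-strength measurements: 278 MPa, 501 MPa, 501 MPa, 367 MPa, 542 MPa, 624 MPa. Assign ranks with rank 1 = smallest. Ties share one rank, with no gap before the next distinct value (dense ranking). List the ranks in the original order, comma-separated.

1, 3, 3, 2, 4, 5

Sorted (ascending): 278, 367, 501, 501, 542, 624
The 2 values of 501 share dense rank 3.
Remaining distinct values take the next consecutive integers.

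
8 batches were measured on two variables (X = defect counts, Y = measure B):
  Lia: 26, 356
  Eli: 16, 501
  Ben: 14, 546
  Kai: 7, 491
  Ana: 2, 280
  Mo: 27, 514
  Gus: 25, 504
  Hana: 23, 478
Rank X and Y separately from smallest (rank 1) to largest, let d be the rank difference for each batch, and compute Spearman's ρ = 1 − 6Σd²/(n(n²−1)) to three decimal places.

Ranks of variable 1: 7, 4, 3, 2, 1, 8, 6, 5
Ranks of variable 2: 2, 5, 8, 4, 1, 7, 6, 3
d = r₁ − r₂: 5, -1, -5, -2, 0, 1, 0, 2
d²: 25, 1, 25, 4, 0, 1, 0, 4; Σd² = 60
ρ = 1 − 6·60/(8·63) = 1 − 360/504 = 0.286

0.286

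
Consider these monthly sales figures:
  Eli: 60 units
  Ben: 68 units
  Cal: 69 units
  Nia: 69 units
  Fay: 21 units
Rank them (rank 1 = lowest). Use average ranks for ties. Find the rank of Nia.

4.5

Sorted (ascending): 21, 60, 68, 69, 69
The 2 values of 69 occupy positions 4–5 → average rank (4+5)/2 = 4.5.
Nia has value 69 units → rank 4.5.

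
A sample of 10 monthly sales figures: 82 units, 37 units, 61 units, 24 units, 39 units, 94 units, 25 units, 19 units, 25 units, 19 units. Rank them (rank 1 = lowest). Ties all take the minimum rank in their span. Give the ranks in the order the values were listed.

Sorted (ascending): 19, 19, 24, 25, 25, 37, 39, 61, 82, 94
The 2 values of 19 occupy positions 1–2 → each gets rank 1.
The 2 values of 25 occupy positions 4–5 → each gets rank 4.

9, 6, 8, 3, 7, 10, 4, 1, 4, 1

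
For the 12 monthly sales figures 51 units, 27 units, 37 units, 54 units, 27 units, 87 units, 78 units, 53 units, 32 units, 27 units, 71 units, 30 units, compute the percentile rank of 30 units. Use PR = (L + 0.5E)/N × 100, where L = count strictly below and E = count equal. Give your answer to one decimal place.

N = 12.
Strictly below 30: 3. Equal to 30: 1.
PR = (3 + 0.5·1)/12 × 100 = 29.2

29.2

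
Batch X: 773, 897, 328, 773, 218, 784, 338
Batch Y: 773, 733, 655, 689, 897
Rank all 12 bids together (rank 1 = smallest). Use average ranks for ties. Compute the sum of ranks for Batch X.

Sorted (ascending): 218, 328, 338, 655, 689, 733, 773, 773, 773, 784, 897, 897
The 3 values of 773 occupy positions 7–9 → average rank 8.
The 2 values of 897 occupy positions 11–12 → average rank (11+12)/2 = 11.5.
Batch X values → pooled ranks: 773→8, 897→11.5, 328→2, 773→8, 218→1, 784→10, 338→3
Rank sum = 8 + 11.5 + 2 + 8 + 1 + 10 + 3 = 43.5

43.5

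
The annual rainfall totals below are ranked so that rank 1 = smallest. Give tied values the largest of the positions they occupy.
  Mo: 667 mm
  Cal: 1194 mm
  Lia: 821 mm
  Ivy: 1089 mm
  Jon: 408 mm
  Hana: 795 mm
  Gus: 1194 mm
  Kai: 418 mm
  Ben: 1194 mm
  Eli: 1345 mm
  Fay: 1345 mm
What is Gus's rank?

Sorted (ascending): 408, 418, 667, 795, 821, 1089, 1194, 1194, 1194, 1345, 1345
The 3 values of 1194 occupy positions 7–9 → each gets rank 9.
The 2 values of 1345 occupy positions 10–11 → each gets rank 11.
Gus has value 1194 mm → rank 9.

9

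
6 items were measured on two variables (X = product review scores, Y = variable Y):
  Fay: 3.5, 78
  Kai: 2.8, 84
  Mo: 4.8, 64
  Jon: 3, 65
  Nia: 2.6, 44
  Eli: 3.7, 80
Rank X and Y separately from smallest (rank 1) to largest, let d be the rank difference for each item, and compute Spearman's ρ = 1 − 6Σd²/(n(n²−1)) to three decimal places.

0.086

Ranks of variable 1: 4, 2, 6, 3, 1, 5
Ranks of variable 2: 4, 6, 2, 3, 1, 5
d = r₁ − r₂: 0, -4, 4, 0, 0, 0
d²: 0, 16, 16, 0, 0, 0; Σd² = 32
ρ = 1 − 6·32/(6·35) = 1 − 192/210 = 0.086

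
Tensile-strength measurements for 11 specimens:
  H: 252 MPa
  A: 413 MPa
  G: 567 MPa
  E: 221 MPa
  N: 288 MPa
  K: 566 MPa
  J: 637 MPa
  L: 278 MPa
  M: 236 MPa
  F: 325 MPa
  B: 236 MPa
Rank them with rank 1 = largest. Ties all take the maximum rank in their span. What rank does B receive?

10

Sorted (descending): 637, 567, 566, 413, 325, 288, 278, 252, 236, 236, 221
The 2 values of 236 occupy positions 9–10 → each gets rank 10.
B has value 236 MPa → rank 10.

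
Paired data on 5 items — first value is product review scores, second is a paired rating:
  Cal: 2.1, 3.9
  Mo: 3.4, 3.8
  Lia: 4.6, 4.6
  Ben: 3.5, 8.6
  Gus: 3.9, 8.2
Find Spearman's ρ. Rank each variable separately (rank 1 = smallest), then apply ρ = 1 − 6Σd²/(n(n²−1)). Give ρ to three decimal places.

0.500

Ranks of variable 1: 1, 2, 5, 3, 4
Ranks of variable 2: 2, 1, 3, 5, 4
d = r₁ − r₂: -1, 1, 2, -2, 0
d²: 1, 1, 4, 4, 0; Σd² = 10
ρ = 1 − 6·10/(5·24) = 1 − 60/120 = 0.500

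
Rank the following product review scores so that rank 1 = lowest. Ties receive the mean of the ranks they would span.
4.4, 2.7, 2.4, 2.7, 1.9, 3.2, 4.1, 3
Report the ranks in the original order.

Sorted (ascending): 1.9, 2.4, 2.7, 2.7, 3, 3.2, 4.1, 4.4
The 2 values of 2.7 occupy positions 3–4 → average rank (3+4)/2 = 3.5.

8, 3.5, 2, 3.5, 1, 6, 7, 5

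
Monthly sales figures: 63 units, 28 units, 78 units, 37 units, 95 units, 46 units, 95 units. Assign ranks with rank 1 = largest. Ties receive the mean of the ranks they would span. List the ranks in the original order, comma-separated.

4, 7, 3, 6, 1.5, 5, 1.5

Sorted (descending): 95, 95, 78, 63, 46, 37, 28
The 2 values of 95 occupy positions 1–2 → average rank (1+2)/2 = 1.5.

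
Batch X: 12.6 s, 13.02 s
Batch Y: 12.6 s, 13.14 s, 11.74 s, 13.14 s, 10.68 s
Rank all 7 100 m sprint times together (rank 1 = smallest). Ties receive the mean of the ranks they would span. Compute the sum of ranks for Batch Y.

Sorted (ascending): 10.68, 11.74, 12.6, 12.6, 13.02, 13.14, 13.14
The 2 values of 12.6 occupy positions 3–4 → average rank (3+4)/2 = 3.5.
The 2 values of 13.14 occupy positions 6–7 → average rank (6+7)/2 = 6.5.
Batch Y values → pooled ranks: 12.6→3.5, 13.14→6.5, 11.74→2, 13.14→6.5, 10.68→1
Rank sum = 3.5 + 6.5 + 2 + 6.5 + 1 = 19.5

19.5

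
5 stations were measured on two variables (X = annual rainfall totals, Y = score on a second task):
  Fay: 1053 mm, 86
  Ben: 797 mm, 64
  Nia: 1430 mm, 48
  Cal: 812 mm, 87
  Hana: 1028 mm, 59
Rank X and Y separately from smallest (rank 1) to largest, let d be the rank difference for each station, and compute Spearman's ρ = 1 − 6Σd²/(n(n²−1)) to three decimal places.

Ranks of variable 1: 4, 1, 5, 2, 3
Ranks of variable 2: 4, 3, 1, 5, 2
d = r₁ − r₂: 0, -2, 4, -3, 1
d²: 0, 4, 16, 9, 1; Σd² = 30
ρ = 1 − 6·30/(5·24) = 1 − 180/120 = -0.500

-0.500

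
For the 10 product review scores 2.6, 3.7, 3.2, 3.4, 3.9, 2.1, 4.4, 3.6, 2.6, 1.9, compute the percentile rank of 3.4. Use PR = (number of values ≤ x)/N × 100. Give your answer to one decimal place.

60.0

N = 10.
Strictly below 3.4: 5. Equal to 3.4: 1.
PR = 6/10 × 100 = 60.0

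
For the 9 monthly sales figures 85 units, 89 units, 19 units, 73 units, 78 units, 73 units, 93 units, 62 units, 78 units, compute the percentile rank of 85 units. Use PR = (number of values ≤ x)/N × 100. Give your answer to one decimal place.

77.8

N = 9.
Strictly below 85: 6. Equal to 85: 1.
PR = 7/9 × 100 = 77.8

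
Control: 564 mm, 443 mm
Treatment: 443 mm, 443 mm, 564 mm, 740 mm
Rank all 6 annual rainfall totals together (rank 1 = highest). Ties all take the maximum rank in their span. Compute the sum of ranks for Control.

Sorted (descending): 740, 564, 564, 443, 443, 443
The 2 values of 564 occupy positions 2–3 → each gets rank 3.
The 3 values of 443 occupy positions 4–6 → each gets rank 6.
Control values → pooled ranks: 564→3, 443→6
Rank sum = 3 + 6 = 9

9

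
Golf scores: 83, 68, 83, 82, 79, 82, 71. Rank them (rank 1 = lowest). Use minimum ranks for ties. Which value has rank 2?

71

Sorted (ascending): 68, 71, 79, 82, 82, 83, 83
The 2 values of 82 occupy positions 4–5 → each gets rank 4.
The 2 values of 83 occupy positions 6–7 → each gets rank 6.
Rank 2 → value 71.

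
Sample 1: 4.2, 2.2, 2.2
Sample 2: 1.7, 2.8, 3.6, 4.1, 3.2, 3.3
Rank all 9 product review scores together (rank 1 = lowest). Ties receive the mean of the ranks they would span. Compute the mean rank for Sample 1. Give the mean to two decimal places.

4.67

Sorted (ascending): 1.7, 2.2, 2.2, 2.8, 3.2, 3.3, 3.6, 4.1, 4.2
The 2 values of 2.2 occupy positions 2–3 → average rank (2+3)/2 = 2.5.
Sample 1 values → pooled ranks: 4.2→9, 2.2→2.5, 2.2→2.5
Mean rank = (9 + 2.5 + 2.5) / 3 = 4.67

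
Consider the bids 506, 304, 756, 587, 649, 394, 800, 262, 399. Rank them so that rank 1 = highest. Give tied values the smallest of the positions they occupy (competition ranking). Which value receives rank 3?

649

Sorted (descending): 800, 756, 649, 587, 506, 399, 394, 304, 262
No ties — each value takes its position as its rank.
Rank 3 → value 649.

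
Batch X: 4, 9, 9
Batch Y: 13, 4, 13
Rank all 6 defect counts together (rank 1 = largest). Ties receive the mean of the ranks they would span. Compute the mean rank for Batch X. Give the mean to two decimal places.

Sorted (descending): 13, 13, 9, 9, 4, 4
The 2 values of 13 occupy positions 1–2 → average rank (1+2)/2 = 1.5.
The 2 values of 9 occupy positions 3–4 → average rank (3+4)/2 = 3.5.
The 2 values of 4 occupy positions 5–6 → average rank (5+6)/2 = 5.5.
Batch X values → pooled ranks: 4→5.5, 9→3.5, 9→3.5
Mean rank = (5.5 + 3.5 + 3.5) / 3 = 4.17

4.17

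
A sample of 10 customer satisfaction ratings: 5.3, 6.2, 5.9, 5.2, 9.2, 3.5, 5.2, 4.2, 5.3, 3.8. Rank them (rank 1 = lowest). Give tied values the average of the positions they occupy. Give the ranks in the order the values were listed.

Sorted (ascending): 3.5, 3.8, 4.2, 5.2, 5.2, 5.3, 5.3, 5.9, 6.2, 9.2
The 2 values of 5.2 occupy positions 4–5 → average rank (4+5)/2 = 4.5.
The 2 values of 5.3 occupy positions 6–7 → average rank (6+7)/2 = 6.5.

6.5, 9, 8, 4.5, 10, 1, 4.5, 3, 6.5, 2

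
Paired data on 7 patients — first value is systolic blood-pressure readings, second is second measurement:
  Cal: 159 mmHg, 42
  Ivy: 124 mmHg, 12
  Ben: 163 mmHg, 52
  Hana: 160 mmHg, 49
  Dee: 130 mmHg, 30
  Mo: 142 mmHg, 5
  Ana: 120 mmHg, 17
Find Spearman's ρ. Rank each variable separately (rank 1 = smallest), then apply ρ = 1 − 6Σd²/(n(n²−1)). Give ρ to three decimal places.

0.750

Ranks of variable 1: 5, 2, 7, 6, 3, 4, 1
Ranks of variable 2: 5, 2, 7, 6, 4, 1, 3
d = r₁ − r₂: 0, 0, 0, 0, -1, 3, -2
d²: 0, 0, 0, 0, 1, 9, 4; Σd² = 14
ρ = 1 − 6·14/(7·48) = 1 − 84/336 = 0.750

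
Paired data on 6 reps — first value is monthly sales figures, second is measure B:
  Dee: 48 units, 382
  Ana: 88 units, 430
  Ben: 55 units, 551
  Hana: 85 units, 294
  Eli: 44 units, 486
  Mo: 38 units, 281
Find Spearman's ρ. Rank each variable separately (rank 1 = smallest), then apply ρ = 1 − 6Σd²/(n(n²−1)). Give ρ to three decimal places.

0.257

Ranks of variable 1: 3, 6, 4, 5, 2, 1
Ranks of variable 2: 3, 4, 6, 2, 5, 1
d = r₁ − r₂: 0, 2, -2, 3, -3, 0
d²: 0, 4, 4, 9, 9, 0; Σd² = 26
ρ = 1 − 6·26/(6·35) = 1 − 156/210 = 0.257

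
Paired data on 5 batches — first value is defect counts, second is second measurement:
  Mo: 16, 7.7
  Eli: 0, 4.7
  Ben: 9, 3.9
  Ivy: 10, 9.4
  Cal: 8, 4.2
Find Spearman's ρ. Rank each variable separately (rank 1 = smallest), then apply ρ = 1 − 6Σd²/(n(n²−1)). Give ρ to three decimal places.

0.500

Ranks of variable 1: 5, 1, 3, 4, 2
Ranks of variable 2: 4, 3, 1, 5, 2
d = r₁ − r₂: 1, -2, 2, -1, 0
d²: 1, 4, 4, 1, 0; Σd² = 10
ρ = 1 − 6·10/(5·24) = 1 − 60/120 = 0.500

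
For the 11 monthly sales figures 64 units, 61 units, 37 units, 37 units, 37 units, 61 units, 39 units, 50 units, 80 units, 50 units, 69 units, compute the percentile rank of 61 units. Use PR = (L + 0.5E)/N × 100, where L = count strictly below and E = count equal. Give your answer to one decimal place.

N = 11.
Strictly below 61: 6. Equal to 61: 2.
PR = (6 + 0.5·2)/11 × 100 = 63.6

63.6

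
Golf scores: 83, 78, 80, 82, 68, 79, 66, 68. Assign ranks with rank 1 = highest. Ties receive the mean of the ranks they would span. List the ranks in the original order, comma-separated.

1, 5, 3, 2, 6.5, 4, 8, 6.5

Sorted (descending): 83, 82, 80, 79, 78, 68, 68, 66
The 2 values of 68 occupy positions 6–7 → average rank (6+7)/2 = 6.5.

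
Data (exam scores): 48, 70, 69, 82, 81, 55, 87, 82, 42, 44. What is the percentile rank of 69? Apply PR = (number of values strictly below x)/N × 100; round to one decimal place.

N = 10.
Strictly below 69: 4. Equal to 69: 1.
PR = 4/10 × 100 = 40.0

40.0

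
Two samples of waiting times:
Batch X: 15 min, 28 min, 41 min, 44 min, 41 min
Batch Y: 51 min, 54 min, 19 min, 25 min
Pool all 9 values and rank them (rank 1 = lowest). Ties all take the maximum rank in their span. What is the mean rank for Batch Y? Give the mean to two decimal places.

Sorted (ascending): 15, 19, 25, 28, 41, 41, 44, 51, 54
The 2 values of 41 occupy positions 5–6 → each gets rank 6.
Batch Y values → pooled ranks: 51→8, 54→9, 19→2, 25→3
Mean rank = (8 + 9 + 2 + 3) / 4 = 5.50

5.50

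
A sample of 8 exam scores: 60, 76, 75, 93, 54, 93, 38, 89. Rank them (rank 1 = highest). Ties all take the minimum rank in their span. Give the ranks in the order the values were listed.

Sorted (descending): 93, 93, 89, 76, 75, 60, 54, 38
The 2 values of 93 occupy positions 1–2 → each gets rank 1.

6, 4, 5, 1, 7, 1, 8, 3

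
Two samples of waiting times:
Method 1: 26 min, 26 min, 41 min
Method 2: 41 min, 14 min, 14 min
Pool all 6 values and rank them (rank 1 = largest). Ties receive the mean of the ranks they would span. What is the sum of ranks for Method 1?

8.5

Sorted (descending): 41, 41, 26, 26, 14, 14
The 2 values of 41 occupy positions 1–2 → average rank (1+2)/2 = 1.5.
The 2 values of 26 occupy positions 3–4 → average rank (3+4)/2 = 3.5.
The 2 values of 14 occupy positions 5–6 → average rank (5+6)/2 = 5.5.
Method 1 values → pooled ranks: 26→3.5, 26→3.5, 41→1.5
Rank sum = 3.5 + 3.5 + 1.5 = 8.5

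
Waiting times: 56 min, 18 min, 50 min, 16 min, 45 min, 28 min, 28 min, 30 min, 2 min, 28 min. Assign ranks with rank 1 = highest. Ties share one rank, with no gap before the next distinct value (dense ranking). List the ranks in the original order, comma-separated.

Sorted (descending): 56, 50, 45, 30, 28, 28, 28, 18, 16, 2
The 3 values of 28 share dense rank 5.
Remaining distinct values take the next consecutive integers.

1, 6, 2, 7, 3, 5, 5, 4, 8, 5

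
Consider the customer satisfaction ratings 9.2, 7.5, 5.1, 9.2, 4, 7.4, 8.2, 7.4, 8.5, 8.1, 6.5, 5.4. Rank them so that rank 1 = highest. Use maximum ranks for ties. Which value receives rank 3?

Sorted (descending): 9.2, 9.2, 8.5, 8.2, 8.1, 7.5, 7.4, 7.4, 6.5, 5.4, 5.1, 4
The 2 values of 9.2 occupy positions 1–2 → each gets rank 2.
The 2 values of 7.4 occupy positions 7–8 → each gets rank 8.
Rank 3 → value 8.5.

8.5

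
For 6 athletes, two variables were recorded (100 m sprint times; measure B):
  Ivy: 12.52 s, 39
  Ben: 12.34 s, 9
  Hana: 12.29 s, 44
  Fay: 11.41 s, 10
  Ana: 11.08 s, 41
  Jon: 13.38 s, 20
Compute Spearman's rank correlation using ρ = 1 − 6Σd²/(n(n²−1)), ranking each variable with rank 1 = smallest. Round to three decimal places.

Ranks of variable 1: 5, 4, 3, 2, 1, 6
Ranks of variable 2: 4, 1, 6, 2, 5, 3
d = r₁ − r₂: 1, 3, -3, 0, -4, 3
d²: 1, 9, 9, 0, 16, 9; Σd² = 44
ρ = 1 − 6·44/(6·35) = 1 − 264/210 = -0.257

-0.257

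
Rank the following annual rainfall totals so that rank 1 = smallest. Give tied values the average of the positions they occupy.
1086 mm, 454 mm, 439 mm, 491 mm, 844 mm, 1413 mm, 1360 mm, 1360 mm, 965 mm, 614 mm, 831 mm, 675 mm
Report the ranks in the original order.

Sorted (ascending): 439, 454, 491, 614, 675, 831, 844, 965, 1086, 1360, 1360, 1413
The 2 values of 1360 occupy positions 10–11 → average rank (10+11)/2 = 10.5.

9, 2, 1, 3, 7, 12, 10.5, 10.5, 8, 4, 6, 5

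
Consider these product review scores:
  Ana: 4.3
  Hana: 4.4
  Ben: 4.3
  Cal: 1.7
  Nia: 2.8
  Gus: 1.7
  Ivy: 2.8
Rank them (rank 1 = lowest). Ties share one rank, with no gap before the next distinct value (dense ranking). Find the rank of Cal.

Sorted (ascending): 1.7, 1.7, 2.8, 2.8, 4.3, 4.3, 4.4
The 2 values of 1.7 share dense rank 1.
The 2 values of 2.8 share dense rank 2.
The 2 values of 4.3 share dense rank 3.
Remaining distinct values take the next consecutive integers.
Cal has value 1.7 → rank 1.

1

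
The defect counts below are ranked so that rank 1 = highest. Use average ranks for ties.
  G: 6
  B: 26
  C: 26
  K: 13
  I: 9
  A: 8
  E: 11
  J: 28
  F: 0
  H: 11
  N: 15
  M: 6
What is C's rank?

Sorted (descending): 28, 26, 26, 15, 13, 11, 11, 9, 8, 6, 6, 0
The 2 values of 26 occupy positions 2–3 → average rank (2+3)/2 = 2.5.
The 2 values of 11 occupy positions 6–7 → average rank (6+7)/2 = 6.5.
The 2 values of 6 occupy positions 10–11 → average rank (10+11)/2 = 10.5.
C has value 26 → rank 2.5.

2.5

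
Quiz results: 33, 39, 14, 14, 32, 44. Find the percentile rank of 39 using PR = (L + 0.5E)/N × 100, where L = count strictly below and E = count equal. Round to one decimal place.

N = 6.
Strictly below 39: 4. Equal to 39: 1.
PR = (4 + 0.5·1)/6 × 100 = 75.0

75.0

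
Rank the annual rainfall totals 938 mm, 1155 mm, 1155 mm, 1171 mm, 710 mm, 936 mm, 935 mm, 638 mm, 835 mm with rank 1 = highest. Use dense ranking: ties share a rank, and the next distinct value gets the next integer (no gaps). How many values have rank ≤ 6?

Sorted (descending): 1171, 1155, 1155, 938, 936, 935, 835, 710, 638
The 2 values of 1155 share dense rank 2.
Remaining distinct values take the next consecutive integers.
Ranks ≤ 6: {1, 2, 2, 3, 4, 5, 6} → 7 values.

7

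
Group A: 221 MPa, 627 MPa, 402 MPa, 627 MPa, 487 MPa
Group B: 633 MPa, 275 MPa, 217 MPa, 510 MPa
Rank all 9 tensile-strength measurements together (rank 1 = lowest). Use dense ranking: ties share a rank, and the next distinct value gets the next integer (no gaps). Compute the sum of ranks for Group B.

Sorted (ascending): 217, 221, 275, 402, 487, 510, 627, 627, 633
The 2 values of 627 share dense rank 7.
Remaining distinct values take the next consecutive integers.
Group B values → pooled ranks: 633→8, 275→3, 217→1, 510→6
Rank sum = 8 + 3 + 1 + 6 = 18

18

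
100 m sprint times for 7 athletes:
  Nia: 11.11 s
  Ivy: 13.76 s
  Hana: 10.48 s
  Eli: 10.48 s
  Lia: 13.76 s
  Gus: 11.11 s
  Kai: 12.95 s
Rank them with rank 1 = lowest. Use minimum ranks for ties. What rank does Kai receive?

5

Sorted (ascending): 10.48, 10.48, 11.11, 11.11, 12.95, 13.76, 13.76
The 2 values of 10.48 occupy positions 1–2 → each gets rank 1.
The 2 values of 11.11 occupy positions 3–4 → each gets rank 3.
The 2 values of 13.76 occupy positions 6–7 → each gets rank 6.
Kai has value 12.95 s → rank 5.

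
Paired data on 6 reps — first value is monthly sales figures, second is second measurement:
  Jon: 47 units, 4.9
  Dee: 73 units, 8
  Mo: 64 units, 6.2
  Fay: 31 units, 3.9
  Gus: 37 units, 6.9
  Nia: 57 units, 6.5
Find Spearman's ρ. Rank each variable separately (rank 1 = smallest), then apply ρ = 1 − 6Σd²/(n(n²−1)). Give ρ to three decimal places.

0.600

Ranks of variable 1: 3, 6, 5, 1, 2, 4
Ranks of variable 2: 2, 6, 3, 1, 5, 4
d = r₁ − r₂: 1, 0, 2, 0, -3, 0
d²: 1, 0, 4, 0, 9, 0; Σd² = 14
ρ = 1 − 6·14/(6·35) = 1 − 84/210 = 0.600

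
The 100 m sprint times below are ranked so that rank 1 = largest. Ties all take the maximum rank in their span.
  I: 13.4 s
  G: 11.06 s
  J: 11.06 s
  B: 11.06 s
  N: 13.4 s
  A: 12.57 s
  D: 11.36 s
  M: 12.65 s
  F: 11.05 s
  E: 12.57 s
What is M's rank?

Sorted (descending): 13.4, 13.4, 12.65, 12.57, 12.57, 11.36, 11.06, 11.06, 11.06, 11.05
The 2 values of 13.4 occupy positions 1–2 → each gets rank 2.
The 2 values of 12.57 occupy positions 4–5 → each gets rank 5.
The 3 values of 11.06 occupy positions 7–9 → each gets rank 9.
M has value 12.65 s → rank 3.

3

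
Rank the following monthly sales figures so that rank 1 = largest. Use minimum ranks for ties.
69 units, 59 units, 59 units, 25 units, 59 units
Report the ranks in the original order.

1, 2, 2, 5, 2

Sorted (descending): 69, 59, 59, 59, 25
The 3 values of 59 occupy positions 2–4 → each gets rank 2.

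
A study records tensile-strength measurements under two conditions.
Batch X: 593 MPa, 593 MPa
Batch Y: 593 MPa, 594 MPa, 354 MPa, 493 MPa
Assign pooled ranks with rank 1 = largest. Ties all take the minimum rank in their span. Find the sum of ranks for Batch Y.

Sorted (descending): 594, 593, 593, 593, 493, 354
The 3 values of 593 occupy positions 2–4 → each gets rank 2.
Batch Y values → pooled ranks: 593→2, 594→1, 354→6, 493→5
Rank sum = 2 + 1 + 6 + 5 = 14

14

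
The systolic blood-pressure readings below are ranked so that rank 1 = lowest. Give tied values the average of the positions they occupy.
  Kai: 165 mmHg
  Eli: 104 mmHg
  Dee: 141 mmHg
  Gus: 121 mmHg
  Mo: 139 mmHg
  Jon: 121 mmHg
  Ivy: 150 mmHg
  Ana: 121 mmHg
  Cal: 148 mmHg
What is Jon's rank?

Sorted (ascending): 104, 121, 121, 121, 139, 141, 148, 150, 165
The 3 values of 121 occupy positions 2–4 → average rank 3.
Jon has value 121 mmHg → rank 3.

3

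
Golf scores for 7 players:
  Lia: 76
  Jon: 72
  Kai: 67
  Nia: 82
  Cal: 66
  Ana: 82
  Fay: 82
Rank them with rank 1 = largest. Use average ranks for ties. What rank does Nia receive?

Sorted (descending): 82, 82, 82, 76, 72, 67, 66
The 3 values of 82 occupy positions 1–3 → average rank 2.
Nia has value 82 → rank 2.

2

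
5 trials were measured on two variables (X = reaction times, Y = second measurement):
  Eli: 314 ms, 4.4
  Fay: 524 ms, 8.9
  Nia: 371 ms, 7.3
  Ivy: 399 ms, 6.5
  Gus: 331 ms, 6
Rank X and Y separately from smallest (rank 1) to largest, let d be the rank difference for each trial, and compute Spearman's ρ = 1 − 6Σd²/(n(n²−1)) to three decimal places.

Ranks of variable 1: 1, 5, 3, 4, 2
Ranks of variable 2: 1, 5, 4, 3, 2
d = r₁ − r₂: 0, 0, -1, 1, 0
d²: 0, 0, 1, 1, 0; Σd² = 2
ρ = 1 − 6·2/(5·24) = 1 − 12/120 = 0.900

0.900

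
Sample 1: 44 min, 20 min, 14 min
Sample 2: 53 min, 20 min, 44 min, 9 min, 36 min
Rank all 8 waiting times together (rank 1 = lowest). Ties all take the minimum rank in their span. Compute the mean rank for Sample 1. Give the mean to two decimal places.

3.67

Sorted (ascending): 9, 14, 20, 20, 36, 44, 44, 53
The 2 values of 20 occupy positions 3–4 → each gets rank 3.
The 2 values of 44 occupy positions 6–7 → each gets rank 6.
Sample 1 values → pooled ranks: 44→6, 20→3, 14→2
Mean rank = (6 + 3 + 2) / 3 = 3.67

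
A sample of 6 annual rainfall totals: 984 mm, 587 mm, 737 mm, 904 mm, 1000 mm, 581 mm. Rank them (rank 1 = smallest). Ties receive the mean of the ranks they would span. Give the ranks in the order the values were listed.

Sorted (ascending): 581, 587, 737, 904, 984, 1000
No ties — each value takes its position as its rank.

5, 2, 3, 4, 6, 1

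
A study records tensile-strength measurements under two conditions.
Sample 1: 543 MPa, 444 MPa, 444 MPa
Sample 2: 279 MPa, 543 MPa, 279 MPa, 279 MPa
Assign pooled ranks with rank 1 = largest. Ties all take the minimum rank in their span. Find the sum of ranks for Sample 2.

Sorted (descending): 543, 543, 444, 444, 279, 279, 279
The 2 values of 543 occupy positions 1–2 → each gets rank 1.
The 2 values of 444 occupy positions 3–4 → each gets rank 3.
The 3 values of 279 occupy positions 5–7 → each gets rank 5.
Sample 2 values → pooled ranks: 279→5, 543→1, 279→5, 279→5
Rank sum = 5 + 1 + 5 + 5 = 16

16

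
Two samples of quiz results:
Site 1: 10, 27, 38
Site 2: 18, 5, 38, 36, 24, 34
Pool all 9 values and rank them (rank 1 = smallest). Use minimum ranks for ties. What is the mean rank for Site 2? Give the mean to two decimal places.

Sorted (ascending): 5, 10, 18, 24, 27, 34, 36, 38, 38
The 2 values of 38 occupy positions 8–9 → each gets rank 8.
Site 2 values → pooled ranks: 18→3, 5→1, 38→8, 36→7, 24→4, 34→6
Mean rank = (3 + 1 + 8 + 7 + 4 + 6) / 6 = 4.83

4.83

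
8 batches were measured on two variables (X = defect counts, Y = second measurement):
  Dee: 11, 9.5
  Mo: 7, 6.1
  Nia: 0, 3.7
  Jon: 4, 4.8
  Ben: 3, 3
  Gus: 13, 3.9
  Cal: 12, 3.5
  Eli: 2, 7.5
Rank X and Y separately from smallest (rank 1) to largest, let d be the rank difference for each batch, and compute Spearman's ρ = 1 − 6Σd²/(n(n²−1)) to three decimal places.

Ranks of variable 1: 6, 5, 1, 4, 3, 8, 7, 2
Ranks of variable 2: 8, 6, 3, 5, 1, 4, 2, 7
d = r₁ − r₂: -2, -1, -2, -1, 2, 4, 5, -5
d²: 4, 1, 4, 1, 4, 16, 25, 25; Σd² = 80
ρ = 1 − 6·80/(8·63) = 1 − 480/504 = 0.048

0.048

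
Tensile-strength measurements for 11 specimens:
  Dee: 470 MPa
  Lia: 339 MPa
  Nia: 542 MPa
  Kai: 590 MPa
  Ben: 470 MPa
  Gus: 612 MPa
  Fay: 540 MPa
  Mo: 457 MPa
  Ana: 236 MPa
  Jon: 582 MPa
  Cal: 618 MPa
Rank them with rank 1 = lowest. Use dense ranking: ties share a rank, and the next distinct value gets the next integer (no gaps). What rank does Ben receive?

4

Sorted (ascending): 236, 339, 457, 470, 470, 540, 542, 582, 590, 612, 618
The 2 values of 470 share dense rank 4.
Remaining distinct values take the next consecutive integers.
Ben has value 470 MPa → rank 4.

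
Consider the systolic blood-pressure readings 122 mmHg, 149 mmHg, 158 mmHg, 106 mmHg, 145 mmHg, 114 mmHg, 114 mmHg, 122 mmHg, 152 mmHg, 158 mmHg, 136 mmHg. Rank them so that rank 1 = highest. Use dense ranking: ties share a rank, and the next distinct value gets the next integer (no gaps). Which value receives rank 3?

Sorted (descending): 158, 158, 152, 149, 145, 136, 122, 122, 114, 114, 106
The 2 values of 158 share dense rank 1.
The 2 values of 122 share dense rank 6.
The 2 values of 114 share dense rank 7.
Remaining distinct values take the next consecutive integers.
Rank 3 → value 149.

149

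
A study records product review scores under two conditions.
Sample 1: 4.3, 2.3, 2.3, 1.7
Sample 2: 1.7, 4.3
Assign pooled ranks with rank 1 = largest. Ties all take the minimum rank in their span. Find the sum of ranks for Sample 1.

Sorted (descending): 4.3, 4.3, 2.3, 2.3, 1.7, 1.7
The 2 values of 4.3 occupy positions 1–2 → each gets rank 1.
The 2 values of 2.3 occupy positions 3–4 → each gets rank 3.
The 2 values of 1.7 occupy positions 5–6 → each gets rank 5.
Sample 1 values → pooled ranks: 4.3→1, 2.3→3, 2.3→3, 1.7→5
Rank sum = 1 + 3 + 3 + 5 = 12

12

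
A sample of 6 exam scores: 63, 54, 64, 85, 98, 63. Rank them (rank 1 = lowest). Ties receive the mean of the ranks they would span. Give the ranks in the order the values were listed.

2.5, 1, 4, 5, 6, 2.5

Sorted (ascending): 54, 63, 63, 64, 85, 98
The 2 values of 63 occupy positions 2–3 → average rank (2+3)/2 = 2.5.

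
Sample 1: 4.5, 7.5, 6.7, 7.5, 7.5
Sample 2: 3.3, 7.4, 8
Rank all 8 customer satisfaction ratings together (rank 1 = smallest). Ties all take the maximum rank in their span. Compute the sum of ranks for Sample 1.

Sorted (ascending): 3.3, 4.5, 6.7, 7.4, 7.5, 7.5, 7.5, 8
The 3 values of 7.5 occupy positions 5–7 → each gets rank 7.
Sample 1 values → pooled ranks: 4.5→2, 7.5→7, 6.7→3, 7.5→7, 7.5→7
Rank sum = 2 + 7 + 3 + 7 + 7 = 26

26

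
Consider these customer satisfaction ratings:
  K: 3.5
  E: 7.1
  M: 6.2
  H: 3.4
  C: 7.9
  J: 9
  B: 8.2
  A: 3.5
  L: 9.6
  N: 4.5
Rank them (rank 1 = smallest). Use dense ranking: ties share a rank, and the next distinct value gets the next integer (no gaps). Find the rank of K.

Sorted (ascending): 3.4, 3.5, 3.5, 4.5, 6.2, 7.1, 7.9, 8.2, 9, 9.6
The 2 values of 3.5 share dense rank 2.
Remaining distinct values take the next consecutive integers.
K has value 3.5 → rank 2.

2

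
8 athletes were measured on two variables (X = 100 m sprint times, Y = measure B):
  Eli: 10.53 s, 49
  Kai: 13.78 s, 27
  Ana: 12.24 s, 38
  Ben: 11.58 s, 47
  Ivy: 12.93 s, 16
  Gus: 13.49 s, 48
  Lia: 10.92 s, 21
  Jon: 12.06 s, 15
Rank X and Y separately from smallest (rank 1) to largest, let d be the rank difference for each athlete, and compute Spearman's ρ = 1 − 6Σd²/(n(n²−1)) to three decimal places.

Ranks of variable 1: 1, 8, 5, 3, 6, 7, 2, 4
Ranks of variable 2: 8, 4, 5, 6, 2, 7, 3, 1
d = r₁ − r₂: -7, 4, 0, -3, 4, 0, -1, 3
d²: 49, 16, 0, 9, 16, 0, 1, 9; Σd² = 100
ρ = 1 − 6·100/(8·63) = 1 − 600/504 = -0.190

-0.190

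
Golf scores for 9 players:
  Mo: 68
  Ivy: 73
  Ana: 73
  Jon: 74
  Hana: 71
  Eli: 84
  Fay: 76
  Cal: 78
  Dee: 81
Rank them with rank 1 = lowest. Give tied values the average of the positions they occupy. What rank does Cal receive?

7

Sorted (ascending): 68, 71, 73, 73, 74, 76, 78, 81, 84
The 2 values of 73 occupy positions 3–4 → average rank (3+4)/2 = 3.5.
Cal has value 78 → rank 7.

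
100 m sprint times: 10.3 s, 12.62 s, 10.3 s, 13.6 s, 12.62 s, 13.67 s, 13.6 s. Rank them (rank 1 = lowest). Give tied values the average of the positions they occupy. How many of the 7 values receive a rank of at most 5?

Sorted (ascending): 10.3, 10.3, 12.62, 12.62, 13.6, 13.6, 13.67
The 2 values of 10.3 occupy positions 1–2 → average rank (1+2)/2 = 1.5.
The 2 values of 12.62 occupy positions 3–4 → average rank (3+4)/2 = 3.5.
The 2 values of 13.6 occupy positions 5–6 → average rank (5+6)/2 = 5.5.
Ranks ≤ 5: {1.5, 1.5, 3.5, 3.5} → 4 values.

4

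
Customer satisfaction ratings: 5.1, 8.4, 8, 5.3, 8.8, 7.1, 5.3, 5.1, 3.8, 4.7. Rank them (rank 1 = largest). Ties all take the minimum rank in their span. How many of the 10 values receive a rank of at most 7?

8

Sorted (descending): 8.8, 8.4, 8, 7.1, 5.3, 5.3, 5.1, 5.1, 4.7, 3.8
The 2 values of 5.3 occupy positions 5–6 → each gets rank 5.
The 2 values of 5.1 occupy positions 7–8 → each gets rank 7.
Ranks ≤ 7: {1, 2, 3, 4, 5, 5, 7, 7} → 8 values.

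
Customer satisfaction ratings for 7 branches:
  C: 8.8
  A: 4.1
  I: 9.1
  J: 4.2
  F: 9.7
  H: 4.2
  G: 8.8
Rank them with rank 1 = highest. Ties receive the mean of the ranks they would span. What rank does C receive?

3.5

Sorted (descending): 9.7, 9.1, 8.8, 8.8, 4.2, 4.2, 4.1
The 2 values of 8.8 occupy positions 3–4 → average rank (3+4)/2 = 3.5.
The 2 values of 4.2 occupy positions 5–6 → average rank (5+6)/2 = 5.5.
C has value 8.8 → rank 3.5.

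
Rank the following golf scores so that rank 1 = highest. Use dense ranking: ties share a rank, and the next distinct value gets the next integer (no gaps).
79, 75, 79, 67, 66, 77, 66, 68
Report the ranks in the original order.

1, 3, 1, 5, 6, 2, 6, 4

Sorted (descending): 79, 79, 77, 75, 68, 67, 66, 66
The 2 values of 79 share dense rank 1.
The 2 values of 66 share dense rank 6.
Remaining distinct values take the next consecutive integers.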